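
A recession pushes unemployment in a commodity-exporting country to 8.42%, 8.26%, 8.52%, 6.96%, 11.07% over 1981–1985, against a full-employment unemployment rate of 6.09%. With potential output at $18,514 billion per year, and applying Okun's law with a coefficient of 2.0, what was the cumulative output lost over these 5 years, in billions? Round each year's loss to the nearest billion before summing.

$4,733 billion

Year 1981: gap = -2.0 × (8.42 - 6.09) = -4.66%, loss ≈ 18514 × 4.66/100 ≈ 863.
Year 1982: gap = -2.0 × (8.26 - 6.09) = -4.34%, loss ≈ 18514 × 4.34/100 ≈ 804.
Year 1983: gap = -2.0 × (8.52 - 6.09) = -4.86%, loss ≈ 18514 × 4.86/100 ≈ 900.
Year 1984: gap = -2.0 × (6.96 - 6.09) = -1.74%, loss ≈ 18514 × 1.74/100 ≈ 322.
Year 1985: gap = -2.0 × (11.07 - 6.09) = -9.96%, loss ≈ 18514 × 9.96/100 ≈ 1844.
Total lost output = 863 + 804 + 900 + 322 + 1844 = 4733 billion.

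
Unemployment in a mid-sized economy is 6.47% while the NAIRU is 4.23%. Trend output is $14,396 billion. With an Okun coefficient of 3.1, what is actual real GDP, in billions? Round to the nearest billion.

$13,396 billion

Unemployment gap = 6.47 - 4.23 = 2.24 points, so the output gap is -3.1 × 2.24 = -6.944%.
Actual GDP = 14396 × (1 - 6.944/100) = 14396 × 0.93056 ≈ 13396 billion.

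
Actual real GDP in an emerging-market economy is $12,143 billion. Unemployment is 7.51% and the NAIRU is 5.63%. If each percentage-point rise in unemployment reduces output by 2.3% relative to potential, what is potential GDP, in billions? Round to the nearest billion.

Unemployment gap = 7.51 - 5.63 = 1.88 points, so output gap = -2.3 × 1.88 = -4.324%.
Since Y = Y* × (1 + gap/100), Y* = 12143/0.95676 ≈ 12692 billion.

$12,692 billion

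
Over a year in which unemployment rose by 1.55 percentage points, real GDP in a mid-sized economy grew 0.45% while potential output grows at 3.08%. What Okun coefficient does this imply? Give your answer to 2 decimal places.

Growth form: g_Y = g_Y* - β × Δu, so β = (g_Y* - g_Y)/Δu.
β = (3.08 - 0.45)/1.55 = 2.63/1.55 = 1.70.

β ≈ 1.70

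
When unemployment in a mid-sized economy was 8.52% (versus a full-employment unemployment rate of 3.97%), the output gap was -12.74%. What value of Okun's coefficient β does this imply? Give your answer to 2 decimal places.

β ≈ 2.80

Okun's law: output gap = -β × (u - u*).
-12.74 = -β × (8.52 - 3.97) = -β × 4.55, so β = 12.74/4.55 = 2.80.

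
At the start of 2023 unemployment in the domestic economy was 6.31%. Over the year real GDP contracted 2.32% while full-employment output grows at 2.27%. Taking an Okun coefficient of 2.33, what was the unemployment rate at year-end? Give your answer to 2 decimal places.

Growth-rate Okun's law: g_Y = g_Y* - β × Δu, so Δu = (g_Y* - g_Y)/β.
Δu = (2.27 + 2.32)/2.33 = 4.59/2.33 = 1.97 percentage points.
Year-end unemployment = 6.31 + 1.97 = 8.28%.

8.28%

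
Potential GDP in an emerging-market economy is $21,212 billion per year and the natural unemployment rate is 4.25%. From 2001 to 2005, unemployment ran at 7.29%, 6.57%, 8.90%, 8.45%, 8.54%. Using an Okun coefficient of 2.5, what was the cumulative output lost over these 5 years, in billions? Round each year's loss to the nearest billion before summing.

Year 2001: gap = -2.5 × (7.29 - 4.25) = -7.6%, loss ≈ 21212 × 7.6/100 ≈ 1612.
Year 2002: gap = -2.5 × (6.57 - 4.25) = -5.8%, loss ≈ 21212 × 5.8/100 ≈ 1230.
Year 2003: gap = -2.5 × (8.9 - 4.25) = -11.625%, loss ≈ 21212 × 11.625/100 ≈ 2466.
Year 2004: gap = -2.5 × (8.45 - 4.25) = -10.5%, loss ≈ 21212 × 10.5/100 ≈ 2227.
Year 2005: gap = -2.5 × (8.54 - 4.25) = -10.725%, loss ≈ 21212 × 10.725/100 ≈ 2275.
Total lost output = 1612 + 1230 + 2466 + 2227 + 2275 = 9810 billion.

$9,810 billion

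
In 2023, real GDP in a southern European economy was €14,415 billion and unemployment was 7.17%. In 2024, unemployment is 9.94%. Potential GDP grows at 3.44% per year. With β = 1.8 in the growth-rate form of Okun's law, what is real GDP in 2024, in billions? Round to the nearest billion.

Δu = 9.94 - 7.17 = 2.77 points.
Okun's law (growth form): g_Y = g_Y* - β × Δu = 3.44 - 1.8 × (2.77) = 3.44 - 4.986 = -1.546%.
Real GDP in the next year = 14415 × (1 - 1.546/100) = 14415 × 0.98454 ≈ 14192 billion.

€14,192 billion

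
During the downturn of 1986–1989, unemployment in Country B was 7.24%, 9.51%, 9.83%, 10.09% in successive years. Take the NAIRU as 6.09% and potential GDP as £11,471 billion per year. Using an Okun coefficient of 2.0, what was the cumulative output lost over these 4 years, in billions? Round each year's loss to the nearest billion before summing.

£2,825 billion

Year 1986: gap = -2.0 × (7.24 - 6.09) = -2.3%, loss ≈ 11471 × 2.3/100 ≈ 264.
Year 1987: gap = -2.0 × (9.51 - 6.09) = -6.84%, loss ≈ 11471 × 6.84/100 ≈ 785.
Year 1988: gap = -2.0 × (9.83 - 6.09) = -7.48%, loss ≈ 11471 × 7.48/100 ≈ 858.
Year 1989: gap = -2.0 × (10.09 - 6.09) = -8%, loss ≈ 11471 × 8/100 ≈ 918.
Total lost output = 264 + 785 + 858 + 918 = 2825 billion.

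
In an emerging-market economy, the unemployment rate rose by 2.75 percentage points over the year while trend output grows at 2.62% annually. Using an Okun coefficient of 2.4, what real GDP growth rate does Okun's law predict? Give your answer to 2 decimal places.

-3.98%

Growth-rate Okun's law: g_Y = g_Y* - β × Δu.
g_Y = 2.62 - 2.4 × (2.75) = 2.62 - 6.6 = -3.98%, i.e. -3.98% to 2 d.p.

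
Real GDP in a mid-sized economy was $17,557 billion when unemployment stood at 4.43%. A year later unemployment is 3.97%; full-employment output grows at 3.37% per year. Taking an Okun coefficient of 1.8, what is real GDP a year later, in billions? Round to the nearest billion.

$18,294 billion

Δu = 3.97 - 4.43 = -0.46 points.
Okun's law (growth form): g_Y = g_Y* - β × Δu = 3.37 - 1.8 × (-0.46) = 3.37 + 0.828 = 4.198%.
Real GDP in the next year = 17557 × (1 + 4.198/100) = 17557 × 1.04198 ≈ 18294 billion.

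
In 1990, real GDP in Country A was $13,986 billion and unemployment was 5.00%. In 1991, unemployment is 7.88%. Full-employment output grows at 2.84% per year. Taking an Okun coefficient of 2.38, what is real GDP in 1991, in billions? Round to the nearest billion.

Δu = 7.88 - 5 = 2.88 points.
Okun's law (growth form): g_Y = g_Y* - β × Δu = 2.84 - 2.38 × (2.88) = 2.84 - 6.8544 = -4.0144%.
Real GDP in the next year = 13986 × (1 - 4.0144/100) = 13986 × 0.959856 ≈ 13425 billion.

$13,425 billion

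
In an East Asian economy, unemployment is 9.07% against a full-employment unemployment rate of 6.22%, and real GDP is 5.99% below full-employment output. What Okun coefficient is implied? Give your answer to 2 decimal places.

Okun's law: output gap = -β × (u - u*).
-5.99 = -β × (9.07 - 6.22) = -β × 2.85, so β = 5.99/2.85 = 2.10.

β ≈ 2.10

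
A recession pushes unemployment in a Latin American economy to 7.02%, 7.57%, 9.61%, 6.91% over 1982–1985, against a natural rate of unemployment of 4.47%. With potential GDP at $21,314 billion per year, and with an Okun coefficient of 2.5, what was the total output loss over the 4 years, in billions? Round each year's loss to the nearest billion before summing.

Year 1982: gap = -2.5 × (7.02 - 4.47) = -6.375%, loss ≈ 21314 × 6.375/100 ≈ 1359.
Year 1983: gap = -2.5 × (7.57 - 4.47) = -7.75%, loss ≈ 21314 × 7.75/100 ≈ 1652.
Year 1984: gap = -2.5 × (9.61 - 4.47) = -12.85%, loss ≈ 21314 × 12.85/100 ≈ 2739.
Year 1985: gap = -2.5 × (6.91 - 4.47) = -6.1%, loss ≈ 21314 × 6.1/100 ≈ 1300.
Total lost output = 1359 + 1652 + 2739 + 1300 = 7050 billion.

$7,050 billion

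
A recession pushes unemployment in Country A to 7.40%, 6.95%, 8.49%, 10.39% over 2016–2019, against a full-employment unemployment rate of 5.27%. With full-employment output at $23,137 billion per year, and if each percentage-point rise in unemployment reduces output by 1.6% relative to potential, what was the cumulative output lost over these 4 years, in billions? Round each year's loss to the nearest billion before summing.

Year 2016: gap = -1.6 × (7.4 - 5.27) = -3.408%, loss ≈ 23137 × 3.408/100 ≈ 789.
Year 2017: gap = -1.6 × (6.95 - 5.27) = -2.688%, loss ≈ 23137 × 2.688/100 ≈ 622.
Year 2018: gap = -1.6 × (8.49 - 5.27) = -5.152%, loss ≈ 23137 × 5.152/100 ≈ 1192.
Year 2019: gap = -1.6 × (10.39 - 5.27) = -8.192%, loss ≈ 23137 × 8.192/100 ≈ 1895.
Total lost output = 789 + 622 + 1192 + 1895 = 4498 billion.

$4,498 billion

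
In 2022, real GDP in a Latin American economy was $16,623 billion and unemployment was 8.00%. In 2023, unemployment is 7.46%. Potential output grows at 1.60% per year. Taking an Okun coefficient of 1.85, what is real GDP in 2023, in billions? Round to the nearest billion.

$17,055 billion

Δu = 7.46 - 8 = -0.54 points.
Okun's law (growth form): g_Y = g_Y* - β × Δu = 1.60 - 1.85 × (-0.54) = 1.6 + 0.999 = 2.599%.
Real GDP in the next year = 16623 × (1 + 2.599/100) = 16623 × 1.02599 ≈ 17055 billion.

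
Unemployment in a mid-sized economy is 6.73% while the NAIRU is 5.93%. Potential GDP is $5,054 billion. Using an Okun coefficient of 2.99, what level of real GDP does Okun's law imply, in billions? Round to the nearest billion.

$4,933 billion

Unemployment gap = 6.73 - 5.93 = 0.8 points, so the output gap is -2.99 × 0.8 = -2.392%.
Actual GDP = 5054 × (1 - 2.392/100) = 5054 × 0.97608 ≈ 4933 billion.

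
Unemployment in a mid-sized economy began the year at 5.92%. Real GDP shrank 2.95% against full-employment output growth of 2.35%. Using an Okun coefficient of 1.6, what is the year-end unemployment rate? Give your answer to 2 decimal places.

9.23%

Growth-rate Okun's law: g_Y = g_Y* - β × Δu, so Δu = (g_Y* - g_Y)/β.
Δu = (2.35 + 2.95)/1.6 = 5.3/1.6 = 3.31 percentage points.
Year-end unemployment = 5.92 + 3.31 = 9.23%.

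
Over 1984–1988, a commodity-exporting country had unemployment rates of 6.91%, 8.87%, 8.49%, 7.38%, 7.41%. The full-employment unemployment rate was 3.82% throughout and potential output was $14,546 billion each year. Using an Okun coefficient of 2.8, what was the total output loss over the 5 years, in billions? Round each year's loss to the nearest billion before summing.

Year 1984: gap = -2.8 × (6.91 - 3.82) = -8.652%, loss ≈ 14546 × 8.652/100 ≈ 1259.
Year 1985: gap = -2.8 × (8.87 - 3.82) = -14.14%, loss ≈ 14546 × 14.14/100 ≈ 2057.
Year 1986: gap = -2.8 × (8.49 - 3.82) = -13.076%, loss ≈ 14546 × 13.076/100 ≈ 1902.
Year 1987: gap = -2.8 × (7.38 - 3.82) = -9.968%, loss ≈ 14546 × 9.968/100 ≈ 1450.
Year 1988: gap = -2.8 × (7.41 - 3.82) = -10.052%, loss ≈ 14546 × 10.052/100 ≈ 1462.
Total lost output = 1259 + 2057 + 1902 + 1450 + 1462 = 8130 billion.

$8,130 billion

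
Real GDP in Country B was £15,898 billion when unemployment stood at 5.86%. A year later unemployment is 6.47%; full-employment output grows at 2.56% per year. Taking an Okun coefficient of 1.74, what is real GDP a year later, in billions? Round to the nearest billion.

Δu = 6.47 - 5.86 = 0.61 points.
Okun's law (growth form): g_Y = g_Y* - β × Δu = 2.56 - 1.74 × (0.61) = 2.56 - 1.0614 = 1.4986%.
Real GDP in the next year = 15898 × (1 + 1.4986/100) = 15898 × 1.014986 ≈ 16136 billion.

£16,136 billion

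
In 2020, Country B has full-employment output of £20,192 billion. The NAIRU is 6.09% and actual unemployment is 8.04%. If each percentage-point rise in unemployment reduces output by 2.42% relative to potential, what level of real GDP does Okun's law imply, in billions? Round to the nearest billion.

Unemployment gap = 8.04 - 6.09 = 1.95 points, so the output gap is -2.42 × 1.95 = -4.719%.
Actual GDP = 20192 × (1 - 4.719/100) = 20192 × 0.95281 ≈ 19239 billion.

£19,239 billion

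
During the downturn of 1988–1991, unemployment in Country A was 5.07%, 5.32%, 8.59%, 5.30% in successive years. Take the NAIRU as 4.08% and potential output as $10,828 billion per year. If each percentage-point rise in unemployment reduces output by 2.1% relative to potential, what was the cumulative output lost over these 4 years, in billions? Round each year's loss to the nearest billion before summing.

Year 1988: gap = -2.1 × (5.07 - 4.08) = -2.079%, loss ≈ 10828 × 2.079/100 ≈ 225.
Year 1989: gap = -2.1 × (5.32 - 4.08) = -2.604%, loss ≈ 10828 × 2.604/100 ≈ 282.
Year 1990: gap = -2.1 × (8.59 - 4.08) = -9.471%, loss ≈ 10828 × 9.471/100 ≈ 1026.
Year 1991: gap = -2.1 × (5.3 - 4.08) = -2.562%, loss ≈ 10828 × 2.562/100 ≈ 277.
Total lost output = 225 + 282 + 1026 + 277 = 1810 billion.

$1,810 billion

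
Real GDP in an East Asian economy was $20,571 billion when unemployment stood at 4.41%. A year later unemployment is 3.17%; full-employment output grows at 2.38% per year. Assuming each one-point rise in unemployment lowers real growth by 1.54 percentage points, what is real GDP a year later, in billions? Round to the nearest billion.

$21,453 billion

Δu = 3.17 - 4.41 = -1.24 points.
Okun's law (growth form): g_Y = g_Y* - β × Δu = 2.38 - 1.54 × (-1.24) = 2.38 + 1.9096 = 4.2896%.
Real GDP in the next year = 20571 × (1 + 4.2896/100) = 20571 × 1.042896 ≈ 21453 billion.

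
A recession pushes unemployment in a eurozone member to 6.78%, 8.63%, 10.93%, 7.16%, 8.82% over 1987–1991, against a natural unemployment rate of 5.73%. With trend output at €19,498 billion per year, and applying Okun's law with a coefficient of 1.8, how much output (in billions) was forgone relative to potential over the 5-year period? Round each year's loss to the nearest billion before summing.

Year 1987: gap = -1.8 × (6.78 - 5.73) = -1.89%, loss ≈ 19498 × 1.89/100 ≈ 369.
Year 1988: gap = -1.8 × (8.63 - 5.73) = -5.22%, loss ≈ 19498 × 5.22/100 ≈ 1018.
Year 1989: gap = -1.8 × (10.93 - 5.73) = -9.36%, loss ≈ 19498 × 9.36/100 ≈ 1825.
Year 1990: gap = -1.8 × (7.16 - 5.73) = -2.574%, loss ≈ 19498 × 2.574/100 ≈ 502.
Year 1991: gap = -1.8 × (8.82 - 5.73) = -5.562%, loss ≈ 19498 × 5.562/100 ≈ 1084.
Total lost output = 369 + 1018 + 1825 + 502 + 1084 = 4798 billion.

€4,798 billion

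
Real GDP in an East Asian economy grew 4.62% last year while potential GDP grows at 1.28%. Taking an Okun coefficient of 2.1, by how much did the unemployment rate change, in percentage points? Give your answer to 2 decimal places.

Growth-rate Okun's law: g_Y = g_Y* - β × Δu, so Δu = (g_Y* - g_Y)/β.
Δu = (1.28 - 4.62)/2.1 = -3.34/2.1 = -1.59 percentage points.

-1.59 percentage points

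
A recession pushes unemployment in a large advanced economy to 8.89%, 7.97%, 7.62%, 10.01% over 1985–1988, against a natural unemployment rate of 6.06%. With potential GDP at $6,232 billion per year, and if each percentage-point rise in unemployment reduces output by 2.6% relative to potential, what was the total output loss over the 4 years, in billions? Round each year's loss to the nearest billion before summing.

Year 1985: gap = -2.6 × (8.89 - 6.06) = -7.358%, loss ≈ 6232 × 7.358/100 ≈ 459.
Year 1986: gap = -2.6 × (7.97 - 6.06) = -4.966%, loss ≈ 6232 × 4.966/100 ≈ 309.
Year 1987: gap = -2.6 × (7.62 - 6.06) = -4.056%, loss ≈ 6232 × 4.056/100 ≈ 253.
Year 1988: gap = -2.6 × (10.01 - 6.06) = -10.27%, loss ≈ 6232 × 10.27/100 ≈ 640.
Total lost output = 459 + 309 + 253 + 640 = 1661 billion.

$1,661 billion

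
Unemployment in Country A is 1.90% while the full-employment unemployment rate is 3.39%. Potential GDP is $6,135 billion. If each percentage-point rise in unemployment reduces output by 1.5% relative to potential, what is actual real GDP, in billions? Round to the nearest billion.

$6,272 billion

Unemployment gap = 1.9 - 3.39 = -1.49 points, so the output gap is -1.5 × (-1.49) = 2.235%.
Actual GDP = 6135 × (1 + 2.235/100) = 6135 × 1.02235 ≈ 6272 billion.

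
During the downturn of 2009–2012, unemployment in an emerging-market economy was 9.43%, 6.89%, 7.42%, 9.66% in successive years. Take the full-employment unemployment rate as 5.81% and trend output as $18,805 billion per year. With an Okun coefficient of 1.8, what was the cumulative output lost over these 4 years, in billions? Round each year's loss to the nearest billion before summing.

Year 2009: gap = -1.8 × (9.43 - 5.81) = -6.516%, loss ≈ 18805 × 6.516/100 ≈ 1225.
Year 2010: gap = -1.8 × (6.89 - 5.81) = -1.944%, loss ≈ 18805 × 1.944/100 ≈ 366.
Year 2011: gap = -1.8 × (7.42 - 5.81) = -2.898%, loss ≈ 18805 × 2.898/100 ≈ 545.
Year 2012: gap = -1.8 × (9.66 - 5.81) = -6.93%, loss ≈ 18805 × 6.93/100 ≈ 1303.
Total lost output = 1225 + 366 + 545 + 1303 = 3439 billion.

$3,439 billion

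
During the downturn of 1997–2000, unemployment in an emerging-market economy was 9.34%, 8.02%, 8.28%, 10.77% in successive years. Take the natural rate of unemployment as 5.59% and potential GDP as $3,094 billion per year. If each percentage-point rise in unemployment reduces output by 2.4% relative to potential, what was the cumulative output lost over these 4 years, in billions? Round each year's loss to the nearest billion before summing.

Year 1997: gap = -2.4 × (9.34 - 5.59) = -9%, loss ≈ 3094 × 9/100 ≈ 278.
Year 1998: gap = -2.4 × (8.02 - 5.59) = -5.832%, loss ≈ 3094 × 5.832/100 ≈ 180.
Year 1999: gap = -2.4 × (8.28 - 5.59) = -6.456%, loss ≈ 3094 × 6.456/100 ≈ 200.
Year 2000: gap = -2.4 × (10.77 - 5.59) = -12.432%, loss ≈ 3094 × 12.432/100 ≈ 385.
Total lost output = 278 + 180 + 200 + 385 = 1043 billion.

$1,043 billion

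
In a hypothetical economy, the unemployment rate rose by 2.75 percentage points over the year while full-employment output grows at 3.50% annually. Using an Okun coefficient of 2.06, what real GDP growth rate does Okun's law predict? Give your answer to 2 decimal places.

-2.17%

Growth-rate Okun's law: g_Y = g_Y* - β × Δu.
g_Y = 3.50 - 2.06 × (2.75) = 3.5 - 5.665 = -2.165%, i.e. -2.17% to 2 d.p.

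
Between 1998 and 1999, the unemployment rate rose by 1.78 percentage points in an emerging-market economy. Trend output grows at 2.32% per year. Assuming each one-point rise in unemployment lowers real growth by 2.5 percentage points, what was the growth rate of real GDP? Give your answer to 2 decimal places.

Growth-rate Okun's law: g_Y = g_Y* - β × Δu.
g_Y = 2.32 - 2.5 × (1.78) = 2.32 - 4.45 = -2.13%, i.e. -2.13% to 2 d.p.

-2.13%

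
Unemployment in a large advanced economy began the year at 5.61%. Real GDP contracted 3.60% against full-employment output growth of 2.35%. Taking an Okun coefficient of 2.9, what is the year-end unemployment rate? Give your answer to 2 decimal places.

7.66%

Growth-rate Okun's law: g_Y = g_Y* - β × Δu, so Δu = (g_Y* - g_Y)/β.
Δu = (2.35 + 3.6)/2.9 = 5.95/2.9 = 2.05 percentage points.
Year-end unemployment = 5.61 + 2.05 = 7.66%.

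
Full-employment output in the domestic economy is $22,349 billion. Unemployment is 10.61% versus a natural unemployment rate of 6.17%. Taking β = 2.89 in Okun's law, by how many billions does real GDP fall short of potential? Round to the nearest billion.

Output gap = -2.89 × (10.61 - 6.17) = -2.89 × 4.44 = -12.8316%.
Actual GDP ≈ 22349 × 0.871684 ≈ 19481 billion, so the shortfall is 22349 - 19481 = 2868 billion.

$2,868 billion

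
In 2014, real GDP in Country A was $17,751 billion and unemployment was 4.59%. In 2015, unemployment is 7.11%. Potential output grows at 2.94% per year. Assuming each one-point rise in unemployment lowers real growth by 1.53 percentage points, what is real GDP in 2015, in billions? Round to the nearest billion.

Δu = 7.11 - 4.59 = 2.52 points.
Okun's law (growth form): g_Y = g_Y* - β × Δu = 2.94 - 1.53 × (2.52) = 2.94 - 3.8556 = -0.9156%.
Real GDP in the next year = 17751 × (1 - 0.9156/100) = 17751 × 0.990844 ≈ 17588 billion.

$17,588 billion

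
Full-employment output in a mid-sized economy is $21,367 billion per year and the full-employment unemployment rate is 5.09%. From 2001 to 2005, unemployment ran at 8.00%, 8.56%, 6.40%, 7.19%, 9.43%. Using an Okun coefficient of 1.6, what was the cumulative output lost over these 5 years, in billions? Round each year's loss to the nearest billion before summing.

$4,831 billion

Year 2001: gap = -1.6 × (8 - 5.09) = -4.656%, loss ≈ 21367 × 4.656/100 ≈ 995.
Year 2002: gap = -1.6 × (8.56 - 5.09) = -5.552%, loss ≈ 21367 × 5.552/100 ≈ 1186.
Year 2003: gap = -1.6 × (6.4 - 5.09) = -2.096%, loss ≈ 21367 × 2.096/100 ≈ 448.
Year 2004: gap = -1.6 × (7.19 - 5.09) = -3.36%, loss ≈ 21367 × 3.36/100 ≈ 718.
Year 2005: gap = -1.6 × (9.43 - 5.09) = -6.944%, loss ≈ 21367 × 6.944/100 ≈ 1484.
Total lost output = 995 + 1186 + 448 + 718 + 1484 = 4831 billion.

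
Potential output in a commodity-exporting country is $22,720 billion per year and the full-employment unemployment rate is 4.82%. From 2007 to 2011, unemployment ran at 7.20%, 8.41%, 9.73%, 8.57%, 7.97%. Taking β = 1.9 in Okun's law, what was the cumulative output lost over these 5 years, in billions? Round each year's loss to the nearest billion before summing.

Year 2007: gap = -1.9 × (7.2 - 4.82) = -4.522%, loss ≈ 22720 × 4.522/100 ≈ 1027.
Year 2008: gap = -1.9 × (8.41 - 4.82) = -6.821%, loss ≈ 22720 × 6.821/100 ≈ 1550.
Year 2009: gap = -1.9 × (9.73 - 4.82) = -9.329%, loss ≈ 22720 × 9.329/100 ≈ 2120.
Year 2010: gap = -1.9 × (8.57 - 4.82) = -7.125%, loss ≈ 22720 × 7.125/100 ≈ 1619.
Year 2011: gap = -1.9 × (7.97 - 4.82) = -5.985%, loss ≈ 22720 × 5.985/100 ≈ 1360.
Total lost output = 1027 + 1550 + 2120 + 1619 + 1360 = 7676 billion.

$7,676 billion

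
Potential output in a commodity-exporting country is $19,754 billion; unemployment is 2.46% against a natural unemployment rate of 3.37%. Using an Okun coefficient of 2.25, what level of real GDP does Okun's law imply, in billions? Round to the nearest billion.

Unemployment gap = 2.46 - 3.37 = -0.91 points, so the output gap is -2.25 × (-0.91) = 2.0475%.
Actual GDP = 19754 × (1 + 2.0475/100) = 19754 × 1.020475 ≈ 20158 billion.

$20,158 billion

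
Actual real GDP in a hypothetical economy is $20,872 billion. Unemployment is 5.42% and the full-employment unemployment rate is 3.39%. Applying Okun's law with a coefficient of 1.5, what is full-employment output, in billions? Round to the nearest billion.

$21,528 billion

Unemployment gap = 5.42 - 3.39 = 2.03 points, so output gap = -1.5 × 2.03 = -3.045%.
Since Y = Y* × (1 + gap/100), Y* = 20872/0.96955 ≈ 21528 billion.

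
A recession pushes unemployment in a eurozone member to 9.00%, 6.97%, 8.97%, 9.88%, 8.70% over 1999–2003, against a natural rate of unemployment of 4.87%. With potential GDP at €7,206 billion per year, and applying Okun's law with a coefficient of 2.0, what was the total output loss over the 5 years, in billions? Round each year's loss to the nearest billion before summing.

€2,763 billion

Year 1999: gap = -2.0 × (9 - 4.87) = -8.26%, loss ≈ 7206 × 8.26/100 ≈ 595.
Year 2000: gap = -2.0 × (6.97 - 4.87) = -4.2%, loss ≈ 7206 × 4.2/100 ≈ 303.
Year 2001: gap = -2.0 × (8.97 - 4.87) = -8.2%, loss ≈ 7206 × 8.2/100 ≈ 591.
Year 2002: gap = -2.0 × (9.88 - 4.87) = -10.02%, loss ≈ 7206 × 10.02/100 ≈ 722.
Year 2003: gap = -2.0 × (8.7 - 4.87) = -7.66%, loss ≈ 7206 × 7.66/100 ≈ 552.
Total lost output = 595 + 303 + 591 + 722 + 552 = 2763 billion.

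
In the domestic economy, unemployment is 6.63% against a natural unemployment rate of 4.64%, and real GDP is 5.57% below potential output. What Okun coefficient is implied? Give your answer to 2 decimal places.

β ≈ 2.80

Okun's law: output gap = -β × (u - u*).
-5.57 = -β × (6.63 - 4.64) = -β × 1.99, so β = 5.57/1.99 = 2.80.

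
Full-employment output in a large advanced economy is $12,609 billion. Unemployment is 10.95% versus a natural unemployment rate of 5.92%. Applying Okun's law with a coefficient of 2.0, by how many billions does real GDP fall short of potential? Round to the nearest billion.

Output gap = -2.0 × (10.95 - 5.92) = -2 × 5.03 = -10.06%.
Actual GDP ≈ 12609 × 0.8994 ≈ 11341 billion, so the shortfall is 12609 - 11341 = 1268 billion.

$1,268 billion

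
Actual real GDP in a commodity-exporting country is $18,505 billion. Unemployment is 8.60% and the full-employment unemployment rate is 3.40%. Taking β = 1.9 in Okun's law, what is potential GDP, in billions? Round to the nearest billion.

$20,534 billion

Unemployment gap = 8.6 - 3.4 = 5.2 points, so output gap = -1.9 × 5.2 = -9.88%.
Since Y = Y* × (1 + gap/100), Y* = 18505/0.9012 ≈ 20534 billion.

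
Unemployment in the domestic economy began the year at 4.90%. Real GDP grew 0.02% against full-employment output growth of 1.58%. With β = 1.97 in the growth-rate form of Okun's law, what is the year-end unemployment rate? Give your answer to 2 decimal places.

5.69%

Growth-rate Okun's law: g_Y = g_Y* - β × Δu, so Δu = (g_Y* - g_Y)/β.
Δu = (1.58 - 0.02)/1.97 = 1.56/1.97 = 0.79 percentage points.
Year-end unemployment = 4.9 + 0.79 = 5.69%.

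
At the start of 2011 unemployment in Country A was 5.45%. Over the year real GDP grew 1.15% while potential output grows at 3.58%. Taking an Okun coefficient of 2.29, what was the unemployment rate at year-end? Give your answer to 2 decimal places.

6.51%

Growth-rate Okun's law: g_Y = g_Y* - β × Δu, so Δu = (g_Y* - g_Y)/β.
Δu = (3.58 - 1.15)/2.29 = 2.43/2.29 = 1.06 percentage points.
Year-end unemployment = 5.45 + 1.06 = 6.51%.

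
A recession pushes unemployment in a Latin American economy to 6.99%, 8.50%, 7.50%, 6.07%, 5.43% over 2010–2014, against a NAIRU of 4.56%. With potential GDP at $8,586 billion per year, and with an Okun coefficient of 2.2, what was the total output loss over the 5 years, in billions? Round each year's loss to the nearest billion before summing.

Year 2010: gap = -2.2 × (6.99 - 4.56) = -5.346%, loss ≈ 8586 × 5.346/100 ≈ 459.
Year 2011: gap = -2.2 × (8.5 - 4.56) = -8.668%, loss ≈ 8586 × 8.668/100 ≈ 744.
Year 2012: gap = -2.2 × (7.5 - 4.56) = -6.468%, loss ≈ 8586 × 6.468/100 ≈ 555.
Year 2013: gap = -2.2 × (6.07 - 4.56) = -3.322%, loss ≈ 8586 × 3.322/100 ≈ 285.
Year 2014: gap = -2.2 × (5.43 - 4.56) = -1.914%, loss ≈ 8586 × 1.914/100 ≈ 164.
Total lost output = 459 + 744 + 555 + 285 + 164 = 2207 billion.

$2,207 billion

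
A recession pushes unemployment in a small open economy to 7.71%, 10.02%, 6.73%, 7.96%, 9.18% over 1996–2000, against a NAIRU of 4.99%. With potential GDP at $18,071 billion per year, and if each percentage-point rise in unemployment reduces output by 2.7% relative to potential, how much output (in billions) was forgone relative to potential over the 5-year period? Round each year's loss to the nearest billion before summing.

$8,123 billion

Year 1996: gap = -2.7 × (7.71 - 4.99) = -7.344%, loss ≈ 18071 × 7.344/100 ≈ 1327.
Year 1997: gap = -2.7 × (10.02 - 4.99) = -13.581%, loss ≈ 18071 × 13.581/100 ≈ 2454.
Year 1998: gap = -2.7 × (6.73 - 4.99) = -4.698%, loss ≈ 18071 × 4.698/100 ≈ 849.
Year 1999: gap = -2.7 × (7.96 - 4.99) = -8.019%, loss ≈ 18071 × 8.019/100 ≈ 1449.
Year 2000: gap = -2.7 × (9.18 - 4.99) = -11.313%, loss ≈ 18071 × 11.313/100 ≈ 2044.
Total lost output = 1327 + 2454 + 849 + 1449 + 2044 = 8123 billion.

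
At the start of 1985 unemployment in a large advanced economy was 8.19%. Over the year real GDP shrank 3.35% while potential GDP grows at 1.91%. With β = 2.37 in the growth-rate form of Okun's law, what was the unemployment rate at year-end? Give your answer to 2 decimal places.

Growth-rate Okun's law: g_Y = g_Y* - β × Δu, so Δu = (g_Y* - g_Y)/β.
Δu = (1.91 + 3.35)/2.37 = 5.26/2.37 = 2.22 percentage points.
Year-end unemployment = 8.19 + 2.22 = 10.41%.

10.41%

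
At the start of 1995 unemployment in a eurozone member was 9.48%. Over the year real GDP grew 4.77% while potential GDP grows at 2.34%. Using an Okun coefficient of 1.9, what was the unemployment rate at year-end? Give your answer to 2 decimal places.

8.20%

Growth-rate Okun's law: g_Y = g_Y* - β × Δu, so Δu = (g_Y* - g_Y)/β.
Δu = (2.34 - 4.77)/1.9 = -2.43/1.9 = -1.28 percentage points.
Year-end unemployment = 9.48 - 1.28 = 8.20%.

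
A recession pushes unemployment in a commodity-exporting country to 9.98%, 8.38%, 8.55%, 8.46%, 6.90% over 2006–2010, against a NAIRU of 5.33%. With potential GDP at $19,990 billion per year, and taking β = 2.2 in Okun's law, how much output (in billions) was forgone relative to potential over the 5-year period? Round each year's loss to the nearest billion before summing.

Year 2006: gap = -2.2 × (9.98 - 5.33) = -10.23%, loss ≈ 19990 × 10.23/100 ≈ 2045.
Year 2007: gap = -2.2 × (8.38 - 5.33) = -6.71%, loss ≈ 19990 × 6.71/100 ≈ 1341.
Year 2008: gap = -2.2 × (8.55 - 5.33) = -7.084%, loss ≈ 19990 × 7.084/100 ≈ 1416.
Year 2009: gap = -2.2 × (8.46 - 5.33) = -6.886%, loss ≈ 19990 × 6.886/100 ≈ 1377.
Year 2010: gap = -2.2 × (6.9 - 5.33) = -3.454%, loss ≈ 19990 × 3.454/100 ≈ 690.
Total lost output = 2045 + 1341 + 1416 + 1377 + 690 = 6869 billion.

$6,869 billion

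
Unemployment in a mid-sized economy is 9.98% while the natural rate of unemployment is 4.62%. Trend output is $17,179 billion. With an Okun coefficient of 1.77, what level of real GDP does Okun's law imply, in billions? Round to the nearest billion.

Unemployment gap = 9.98 - 4.62 = 5.36 points, so the output gap is -1.77 × 5.36 = -9.4872%.
Actual GDP = 17179 × (1 - 9.4872/100) = 17179 × 0.905128 ≈ 15549 billion.

$15,549 billion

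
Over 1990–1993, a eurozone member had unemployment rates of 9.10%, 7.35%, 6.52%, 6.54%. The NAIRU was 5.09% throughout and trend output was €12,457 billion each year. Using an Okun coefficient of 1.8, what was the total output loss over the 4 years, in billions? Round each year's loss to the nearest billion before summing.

Year 1990: gap = -1.8 × (9.1 - 5.09) = -7.218%, loss ≈ 12457 × 7.218/100 ≈ 899.
Year 1991: gap = -1.8 × (7.35 - 5.09) = -4.068%, loss ≈ 12457 × 4.068/100 ≈ 507.
Year 1992: gap = -1.8 × (6.52 - 5.09) = -2.574%, loss ≈ 12457 × 2.574/100 ≈ 321.
Year 1993: gap = -1.8 × (6.54 - 5.09) = -2.61%, loss ≈ 12457 × 2.61/100 ≈ 325.
Total lost output = 899 + 507 + 321 + 325 = 2052 billion.

€2,052 billion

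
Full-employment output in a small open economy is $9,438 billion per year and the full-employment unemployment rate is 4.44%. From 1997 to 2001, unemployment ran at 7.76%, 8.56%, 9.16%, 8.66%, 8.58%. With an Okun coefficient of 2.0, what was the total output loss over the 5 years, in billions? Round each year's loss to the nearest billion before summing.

$3,874 billion

Year 1997: gap = -2.0 × (7.76 - 4.44) = -6.64%, loss ≈ 9438 × 6.64/100 ≈ 627.
Year 1998: gap = -2.0 × (8.56 - 4.44) = -8.24%, loss ≈ 9438 × 8.24/100 ≈ 778.
Year 1999: gap = -2.0 × (9.16 - 4.44) = -9.44%, loss ≈ 9438 × 9.44/100 ≈ 891.
Year 2000: gap = -2.0 × (8.66 - 4.44) = -8.44%, loss ≈ 9438 × 8.44/100 ≈ 797.
Year 2001: gap = -2.0 × (8.58 - 4.44) = -8.28%, loss ≈ 9438 × 8.28/100 ≈ 781.
Total lost output = 627 + 778 + 891 + 797 + 781 = 3874 billion.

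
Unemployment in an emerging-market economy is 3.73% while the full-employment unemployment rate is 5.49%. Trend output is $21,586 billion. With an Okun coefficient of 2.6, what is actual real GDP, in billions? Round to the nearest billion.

$22,574 billion

Unemployment gap = 3.73 - 5.49 = -1.76 points, so the output gap is -2.6 × (-1.76) = 4.576%.
Actual GDP = 21586 × (1 + 4.576/100) = 21586 × 1.04576 ≈ 22574 billion.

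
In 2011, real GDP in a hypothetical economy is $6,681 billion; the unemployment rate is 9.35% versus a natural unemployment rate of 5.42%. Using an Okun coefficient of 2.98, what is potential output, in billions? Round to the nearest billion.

Unemployment gap = 9.35 - 5.42 = 3.93 points, so output gap = -2.98 × 3.93 = -11.7114%.
Since Y = Y* × (1 + gap/100), Y* = 6681/0.882886 ≈ 7567 billion.

$7,567 billion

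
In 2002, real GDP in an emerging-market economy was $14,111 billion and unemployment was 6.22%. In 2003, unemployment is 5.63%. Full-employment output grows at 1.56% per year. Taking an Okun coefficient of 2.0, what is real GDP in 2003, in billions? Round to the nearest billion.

Δu = 5.63 - 6.22 = -0.59 points.
Okun's law (growth form): g_Y = g_Y* - β × Δu = 1.56 - 2.0 × (-0.59) = 1.56 + 1.18 = 2.74%.
Real GDP in the next year = 14111 × (1 + 2.74/100) = 14111 × 1.0274 ≈ 14498 billion.

$14,498 billion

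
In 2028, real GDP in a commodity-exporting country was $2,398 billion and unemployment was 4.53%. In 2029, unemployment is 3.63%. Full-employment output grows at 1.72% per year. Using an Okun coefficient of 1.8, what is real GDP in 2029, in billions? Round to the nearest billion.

Δu = 3.63 - 4.53 = -0.9 points.
Okun's law (growth form): g_Y = g_Y* - β × Δu = 1.72 - 1.8 × (-0.90) = 1.72 + 1.62 = 3.34%.
Real GDP in the next year = 2398 × (1 + 3.34/100) = 2398 × 1.0334 ≈ 2478 billion.

$2,478 billion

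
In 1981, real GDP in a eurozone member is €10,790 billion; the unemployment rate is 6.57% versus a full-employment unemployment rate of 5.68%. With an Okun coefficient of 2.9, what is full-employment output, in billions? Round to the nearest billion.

€11,076 billion

Unemployment gap = 6.57 - 5.68 = 0.89 points, so output gap = -2.9 × 0.89 = -2.581%.
Since Y = Y* × (1 + gap/100), Y* = 10790/0.97419 ≈ 11076 billion.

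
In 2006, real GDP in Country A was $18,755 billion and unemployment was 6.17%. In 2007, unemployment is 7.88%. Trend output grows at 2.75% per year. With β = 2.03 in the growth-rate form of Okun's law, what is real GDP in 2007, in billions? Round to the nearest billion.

$18,620 billion

Δu = 7.88 - 6.17 = 1.71 points.
Okun's law (growth form): g_Y = g_Y* - β × Δu = 2.75 - 2.03 × (1.71) = 2.75 - 3.4713 = -0.7213%.
Real GDP in the next year = 18755 × (1 - 0.7213/100) = 18755 × 0.992787 ≈ 18620 billion.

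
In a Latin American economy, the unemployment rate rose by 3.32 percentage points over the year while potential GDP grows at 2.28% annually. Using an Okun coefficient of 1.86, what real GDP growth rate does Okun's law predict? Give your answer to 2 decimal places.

-3.90%

Growth-rate Okun's law: g_Y = g_Y* - β × Δu.
g_Y = 2.28 - 1.86 × (3.32) = 2.28 - 6.1752 = -3.8952%, i.e. -3.90% to 2 d.p.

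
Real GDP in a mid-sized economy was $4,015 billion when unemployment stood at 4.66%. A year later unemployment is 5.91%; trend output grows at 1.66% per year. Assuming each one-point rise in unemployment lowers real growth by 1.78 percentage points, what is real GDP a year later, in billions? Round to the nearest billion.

$3,992 billion

Δu = 5.91 - 4.66 = 1.25 points.
Okun's law (growth form): g_Y = g_Y* - β × Δu = 1.66 - 1.78 × (1.25) = 1.66 - 2.225 = -0.565%.
Real GDP in the next year = 4015 × (1 - 0.565/100) = 4015 × 0.99435 ≈ 3992 billion.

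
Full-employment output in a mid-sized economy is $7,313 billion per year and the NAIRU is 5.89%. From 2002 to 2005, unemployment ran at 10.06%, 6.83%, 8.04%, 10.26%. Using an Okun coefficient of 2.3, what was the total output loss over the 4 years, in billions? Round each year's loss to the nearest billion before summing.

Year 2002: gap = -2.3 × (10.06 - 5.89) = -9.591%, loss ≈ 7313 × 9.591/100 ≈ 701.
Year 2003: gap = -2.3 × (6.83 - 5.89) = -2.162%, loss ≈ 7313 × 2.162/100 ≈ 158.
Year 2004: gap = -2.3 × (8.04 - 5.89) = -4.945%, loss ≈ 7313 × 4.945/100 ≈ 362.
Year 2005: gap = -2.3 × (10.26 - 5.89) = -10.051%, loss ≈ 7313 × 10.051/100 ≈ 735.
Total lost output = 701 + 158 + 362 + 735 = 1956 billion.

$1,956 billion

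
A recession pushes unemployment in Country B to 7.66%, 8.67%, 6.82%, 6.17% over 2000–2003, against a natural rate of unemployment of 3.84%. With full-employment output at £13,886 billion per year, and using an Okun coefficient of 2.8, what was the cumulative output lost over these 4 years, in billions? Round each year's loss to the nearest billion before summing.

£5,428 billion

Year 2000: gap = -2.8 × (7.66 - 3.84) = -10.696%, loss ≈ 13886 × 10.696/100 ≈ 1485.
Year 2001: gap = -2.8 × (8.67 - 3.84) = -13.524%, loss ≈ 13886 × 13.524/100 ≈ 1878.
Year 2002: gap = -2.8 × (6.82 - 3.84) = -8.344%, loss ≈ 13886 × 8.344/100 ≈ 1159.
Year 2003: gap = -2.8 × (6.17 - 3.84) = -6.524%, loss ≈ 13886 × 6.524/100 ≈ 906.
Total lost output = 1485 + 1878 + 1159 + 906 = 5428 billion.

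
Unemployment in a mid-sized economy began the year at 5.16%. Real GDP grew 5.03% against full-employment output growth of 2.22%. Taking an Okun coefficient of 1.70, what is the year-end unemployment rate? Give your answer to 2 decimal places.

3.51%

Growth-rate Okun's law: g_Y = g_Y* - β × Δu, so Δu = (g_Y* - g_Y)/β.
Δu = (2.22 - 5.03)/1.70 = -2.81/1.70 = -1.65 percentage points.
Year-end unemployment = 5.16 - 1.65 = 3.51%.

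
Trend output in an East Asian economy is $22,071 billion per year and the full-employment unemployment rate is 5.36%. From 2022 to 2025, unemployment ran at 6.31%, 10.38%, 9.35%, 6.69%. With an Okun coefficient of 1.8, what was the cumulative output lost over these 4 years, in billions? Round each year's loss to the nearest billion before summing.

$4,484 billion

Year 2022: gap = -1.8 × (6.31 - 5.36) = -1.71%, loss ≈ 22071 × 1.71/100 ≈ 377.
Year 2023: gap = -1.8 × (10.38 - 5.36) = -9.036%, loss ≈ 22071 × 9.036/100 ≈ 1994.
Year 2024: gap = -1.8 × (9.35 - 5.36) = -7.182%, loss ≈ 22071 × 7.182/100 ≈ 1585.
Year 2025: gap = -1.8 × (6.69 - 5.36) = -2.394%, loss ≈ 22071 × 2.394/100 ≈ 528.
Total lost output = 377 + 1994 + 1585 + 528 = 4484 billion.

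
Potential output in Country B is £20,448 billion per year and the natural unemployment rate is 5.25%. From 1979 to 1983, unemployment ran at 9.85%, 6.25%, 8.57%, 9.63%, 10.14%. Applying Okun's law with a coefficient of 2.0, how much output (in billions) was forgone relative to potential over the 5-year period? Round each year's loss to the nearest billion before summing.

Year 1979: gap = -2.0 × (9.85 - 5.25) = -9.2%, loss ≈ 20448 × 9.2/100 ≈ 1881.
Year 1980: gap = -2.0 × (6.25 - 5.25) = -2%, loss ≈ 20448 × 2/100 ≈ 409.
Year 1981: gap = -2.0 × (8.57 - 5.25) = -6.64%, loss ≈ 20448 × 6.64/100 ≈ 1358.
Year 1982: gap = -2.0 × (9.63 - 5.25) = -8.76%, loss ≈ 20448 × 8.76/100 ≈ 1791.
Year 1983: gap = -2.0 × (10.14 - 5.25) = -9.78%, loss ≈ 20448 × 9.78/100 ≈ 2000.
Total lost output = 1881 + 409 + 1358 + 1791 + 2000 = 7439 billion.

£7,439 billion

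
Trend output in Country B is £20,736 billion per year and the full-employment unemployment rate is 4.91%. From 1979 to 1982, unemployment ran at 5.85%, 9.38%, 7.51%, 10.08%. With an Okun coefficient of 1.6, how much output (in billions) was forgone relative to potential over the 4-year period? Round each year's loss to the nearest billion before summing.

Year 1979: gap = -1.6 × (5.85 - 4.91) = -1.504%, loss ≈ 20736 × 1.504/100 ≈ 312.
Year 1980: gap = -1.6 × (9.38 - 4.91) = -7.152%, loss ≈ 20736 × 7.152/100 ≈ 1483.
Year 1981: gap = -1.6 × (7.51 - 4.91) = -4.16%, loss ≈ 20736 × 4.16/100 ≈ 863.
Year 1982: gap = -1.6 × (10.08 - 4.91) = -8.272%, loss ≈ 20736 × 8.272/100 ≈ 1715.
Total lost output = 312 + 1483 + 863 + 1715 = 4373 billion.

£4,373 billion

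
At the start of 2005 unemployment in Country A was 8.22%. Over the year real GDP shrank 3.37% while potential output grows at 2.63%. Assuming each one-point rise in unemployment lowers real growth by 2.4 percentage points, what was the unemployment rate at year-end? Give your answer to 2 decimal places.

10.72%

Growth-rate Okun's law: g_Y = g_Y* - β × Δu, so Δu = (g_Y* - g_Y)/β.
Δu = (2.63 + 3.37)/2.4 = 6/2.4 = 2.50 percentage points.
Year-end unemployment = 8.22 + 2.5 = 10.72%.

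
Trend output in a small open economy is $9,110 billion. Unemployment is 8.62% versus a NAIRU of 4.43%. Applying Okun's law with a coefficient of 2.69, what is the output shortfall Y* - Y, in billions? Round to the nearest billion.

Output gap = -2.69 × (8.62 - 4.43) = -2.69 × 4.19 = -11.2711%.
Actual GDP ≈ 9110 × 0.887289 ≈ 8083 billion, so the shortfall is 9110 - 8083 = 1027 billion.

$1,027 billion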